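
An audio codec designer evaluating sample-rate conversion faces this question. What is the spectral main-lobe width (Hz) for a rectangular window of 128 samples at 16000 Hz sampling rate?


Main lobe width for a rectangular window:
Width = 2 * fs / N
      = 2 * 16000 / 128
      = 32000 / 128
      = 250.0 Hz

250.0 Hz


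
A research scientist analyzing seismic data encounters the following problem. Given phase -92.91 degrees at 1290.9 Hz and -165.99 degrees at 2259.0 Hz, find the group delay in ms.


Group delay from phase difference:
tau = -d(phi)/d(omega)
d(phi) = -73.08 deg = -1.275487 rad
d(omega) = 2*pi*(2259.0 - 1290.9) = 6082.7517 rad/s
tau = -(-1.275487) / 6082.7517
    = 0.2097 ms

0.2097 ms


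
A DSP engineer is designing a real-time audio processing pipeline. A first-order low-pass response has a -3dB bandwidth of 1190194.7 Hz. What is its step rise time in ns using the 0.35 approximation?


Rise time from bandwidth relationship:
tr = 0.35 / BW
   = 0.35 / 1190194.7
   = 2.940695333e-07 s
   = 294.0695 ns

294.0695 ns


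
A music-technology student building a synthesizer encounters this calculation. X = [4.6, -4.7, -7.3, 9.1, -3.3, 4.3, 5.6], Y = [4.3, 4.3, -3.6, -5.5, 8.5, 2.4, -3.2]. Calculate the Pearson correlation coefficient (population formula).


Pearson correlation coefficient (population):
r = cov(X,Y) / (std(X) * std(Y))
Mean X = 1.1857, Mean Y = 1.0286
Cov(X,Y) = -9.769592
Std(X) = 5.735212, Std(Y) = 4.796342
r = -0.3552

-0.3552


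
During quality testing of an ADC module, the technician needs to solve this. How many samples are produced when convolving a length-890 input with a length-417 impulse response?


Linear convolution output length:
L = N + M - 1
  = 890 + 417 - 1
  = 1306 samples

1306


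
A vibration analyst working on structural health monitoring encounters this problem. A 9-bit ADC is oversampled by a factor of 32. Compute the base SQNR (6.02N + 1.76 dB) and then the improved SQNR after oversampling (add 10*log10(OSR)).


Step 1 — baseline SQNR at Nyquist:
SQNR_base = 6.02*N + 1.76
          = 6.02*9 + 1.76
          = 55.94 dB

Step 2 — oversampling processing gain:
G = 10*log10(OSR) = 10*log10(32) = 15.05 dB

Step 3 — total:
SQNR_total = 55.94 + 15.05 = 70.99 dB

Base SQNR = 55.94 dB; oversampled SQNR = 70.99 dB


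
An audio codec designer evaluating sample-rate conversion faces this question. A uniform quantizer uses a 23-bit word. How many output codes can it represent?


Number of quantization levels = 2^N
= 2^23
= 8388608

8388608


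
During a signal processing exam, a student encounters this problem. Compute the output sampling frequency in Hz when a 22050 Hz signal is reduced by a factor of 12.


Decimation reduces the sample rate:
fs_out = fs_in / M
       = 22050 / 12
       = 1837.5 Hz

1837.5 Hz


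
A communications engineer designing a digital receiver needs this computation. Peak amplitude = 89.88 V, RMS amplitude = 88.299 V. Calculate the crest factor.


Crest factor is the ratio of peak to RMS:
CF = V_peak / V_rms
   = 89.88 / 88.299
   = 1.0179

1.0179


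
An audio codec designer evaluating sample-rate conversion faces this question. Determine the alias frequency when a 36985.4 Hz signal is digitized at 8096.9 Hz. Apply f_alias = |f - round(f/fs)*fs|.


Compute the nearest integer multiple of fs to the signal:
n = round(36985.4 / 8096.9) = 5
f_alias = |36985.4 - 5 * 8096.9|
        = |36985.4 - 40484.5|
        = 3499.1 Hz

3499.1


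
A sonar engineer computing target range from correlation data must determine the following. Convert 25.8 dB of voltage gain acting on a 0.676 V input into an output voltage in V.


Output voltage from dB gain:
V_out = V_in * 10^(gain_dB / 20)
      = 0.676 * 10^(25.8 / 20)
      = 0.676 * 19.498446
      = 13.1809 V

13.1809 V


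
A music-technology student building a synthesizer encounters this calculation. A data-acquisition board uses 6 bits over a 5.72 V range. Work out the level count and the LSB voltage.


Step 1 — number of quantization levels:
L = 2^N = 2^6 = 64

Step 2 — LSB step size:
delta = Vfs / L
      = 5.72 / 64
      = 0.089375 V

Levels = 64; step size = 0.089375 V


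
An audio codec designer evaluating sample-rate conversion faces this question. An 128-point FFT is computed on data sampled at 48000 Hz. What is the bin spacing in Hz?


DFT frequency resolution:
df = fs / N
   = 48000 / 128
   = 375.0 Hz

375.0 Hz


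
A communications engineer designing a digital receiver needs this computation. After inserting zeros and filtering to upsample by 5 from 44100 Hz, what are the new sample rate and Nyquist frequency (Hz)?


Step 1 — output sample rate after interpolation by L:
fs_out = L * fs_in = 5 * 44100 = 220500 Hz

Step 2 — Nyquist frequency of the output stream:
f_Nyq = fs_out / 2 = 220500 / 2 = 110250.0 Hz

fs_out = 220500 Hz; f_Nyquist = 110250.0 Hz


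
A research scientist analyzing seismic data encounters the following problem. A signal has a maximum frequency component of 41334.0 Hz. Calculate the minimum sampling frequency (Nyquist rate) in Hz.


The Nyquist rate is twice the maximum frequency component.
fs_min = 2 * fmax
      = 2 * 41334.0
      = 82668.0 Hz

82668.0


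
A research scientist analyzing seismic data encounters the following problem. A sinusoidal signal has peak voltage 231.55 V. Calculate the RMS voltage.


RMS voltage for a sinusoidal waveform:
V_rms = V_peak / sqrt(2)
      = 231.55 / 1.414214
      = 163.731 V

163.731 V


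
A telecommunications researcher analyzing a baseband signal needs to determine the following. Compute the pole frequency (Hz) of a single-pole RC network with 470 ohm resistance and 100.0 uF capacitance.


Cutoff frequency of a first-order RC filter:
fc = 1 / (2 * pi * R * C)
C = 100.0 uF = 0.0001 F
fc = 1 / (2 * pi * 470 * 0.0001)
   = 1 / 0.29530970943744
   = 3.386275 Hz

3.386275 Hz


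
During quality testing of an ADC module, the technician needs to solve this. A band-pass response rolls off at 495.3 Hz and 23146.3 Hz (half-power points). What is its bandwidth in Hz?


Bandwidth is the difference of -3dB frequencies:
BW = f_high - f_low
   = 23146.3 - 495.3
   = 22651.0 Hz

22651.0 Hz


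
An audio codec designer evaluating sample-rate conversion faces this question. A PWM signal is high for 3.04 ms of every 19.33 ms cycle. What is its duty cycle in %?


Duty cycle as a percentage:
DC = (t_on / T) * 100
   = (3.04 / 19.33) * 100
   = 0.157268 * 100
   = 15.73 %

15.73 %


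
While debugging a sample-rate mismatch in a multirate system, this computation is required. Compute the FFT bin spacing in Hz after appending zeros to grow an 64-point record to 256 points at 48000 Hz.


Frequency resolution after zero-padding:
N_padded = 64 * 4 = 256
df = fs / N_padded
   = 48000 / 256
   = 187.5 Hz

187.5 Hz


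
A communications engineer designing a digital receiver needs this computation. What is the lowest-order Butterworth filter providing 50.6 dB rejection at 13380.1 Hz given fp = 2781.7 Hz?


Butterworth filter order formula:
n = log10(10^(A/10) - 1) / (2 * log10(f_stop/f_pass))
10^(50.6/10) - 1 = 114814.3621
f_stop/f_pass = 13380.1 / 2781.7 = 4.81
n = 3.7089 -> ceil = 4

4


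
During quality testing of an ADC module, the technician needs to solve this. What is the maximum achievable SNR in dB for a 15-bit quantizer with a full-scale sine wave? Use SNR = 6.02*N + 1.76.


Theoretical SNR for a full-scale sinusoid:
SNR = 6.02 * N + 1.76
    = 6.02 * 15 + 1.76
    = 90.3 + 1.76
    = 92.06 dB

92.06 dB


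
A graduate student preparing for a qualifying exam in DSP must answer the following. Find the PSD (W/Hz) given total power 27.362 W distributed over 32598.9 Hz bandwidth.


Power spectral density:
PSD = P / BW
    = 27.362 / 32598.9
    = 0.00083935 W/Hz

0.00083935 W/Hz


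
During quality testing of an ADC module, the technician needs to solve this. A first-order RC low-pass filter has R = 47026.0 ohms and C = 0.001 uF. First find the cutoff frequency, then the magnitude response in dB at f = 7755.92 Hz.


Step 1 — cutoff frequency:
fc = 1 / (2*pi*R*C)
C = 0.001 uF = 1e-09 F
fc = 1 / (2*pi*47026.0*1e-09)
   = 3384.403 Hz

Step 2 — magnitude at f = 7755.92 Hz:
|H(f)| = 1 / sqrt(1 + (f/fc)^2)
f/fc = 7755.92 / 3384.403 = 2.291666
|H| = 1 / sqrt(1 + 5.251733) = 0.3999446
|H|_dB = 20*log10(0.3999446) = -7.96 dB

fc = 3384.403 Hz; |H(7755.92 Hz)| = -7.96 dB


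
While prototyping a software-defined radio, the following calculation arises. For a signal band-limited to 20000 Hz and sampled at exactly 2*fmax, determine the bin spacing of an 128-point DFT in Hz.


Step 1 — Nyquist sampling rate:
fs = 2 * fmax = 2 * 20000 = 40000 Hz

Step 2 — DFT bin spacing:
df = fs / N = 40000 / 128 = 312.5 Hz

312.5 Hz


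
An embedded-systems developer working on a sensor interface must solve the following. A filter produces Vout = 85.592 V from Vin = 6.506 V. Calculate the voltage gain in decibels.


Voltage gain in dB:
G = 20 * log10(Vout / Vin)
  = 20 * log10(85.592 / 6.506)
  = 20 * log10(13.155856)
  = 20 * 1.119119
  = 22.38 dB

22.38 dB


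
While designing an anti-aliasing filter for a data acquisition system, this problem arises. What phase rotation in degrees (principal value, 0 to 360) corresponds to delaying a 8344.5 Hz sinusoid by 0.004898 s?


Phase shift from frequency and time delay:
phi = 360 * f * t_delay
    = 360 * 8344.5 * 0.004898
    = 14713.69 degrees
    mod 360 = 313.69 degrees

313.69 degrees


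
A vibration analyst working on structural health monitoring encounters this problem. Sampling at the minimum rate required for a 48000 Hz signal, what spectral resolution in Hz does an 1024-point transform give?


Step 1 — Nyquist sampling rate:
fs = 2 * fmax = 2 * 48000 = 96000 Hz

Step 2 — DFT bin spacing:
df = fs / N = 96000 / 1024 = 93.75 Hz

93.75 Hz


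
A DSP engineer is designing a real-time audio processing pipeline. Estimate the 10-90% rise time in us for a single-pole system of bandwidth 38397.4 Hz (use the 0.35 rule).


Rise time from bandwidth relationship:
tr = 0.35 / BW
   = 0.35 / 38397.4
   = 9.115200508e-06 s
   = 9.1152 us

9.1152 us


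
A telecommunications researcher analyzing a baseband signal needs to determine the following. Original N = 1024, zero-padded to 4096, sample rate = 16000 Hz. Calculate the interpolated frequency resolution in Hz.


Frequency resolution after zero-padding:
N_padded = 1024 * 4 = 4096
df = fs / N_padded
   = 16000 / 4096
   = 3.9062 Hz

3.9062 Hz


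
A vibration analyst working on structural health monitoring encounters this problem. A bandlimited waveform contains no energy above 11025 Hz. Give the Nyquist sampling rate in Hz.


The Nyquist rate is twice the maximum frequency component.
fs_min = 2 * fmax
      = 2 * 11025
      = 22050 Hz

22050


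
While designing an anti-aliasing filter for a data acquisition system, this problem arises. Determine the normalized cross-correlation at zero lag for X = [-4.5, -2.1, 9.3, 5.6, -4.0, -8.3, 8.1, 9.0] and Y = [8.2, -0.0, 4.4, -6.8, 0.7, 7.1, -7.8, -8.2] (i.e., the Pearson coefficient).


Pearson correlation coefficient (population):
r = cov(X,Y) / (std(X) * std(Y))
Mean X = 1.6375, Mean Y = -0.3
Cov(X,Y) = -28.605
Std(X) = 6.638512, Std(Y) = 6.235984
r = -0.691

-0.691


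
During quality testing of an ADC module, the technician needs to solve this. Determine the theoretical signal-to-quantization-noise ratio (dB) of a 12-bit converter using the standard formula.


Theoretical SNR for a full-scale sinusoid:
SNR = 6.02 * N + 1.76
    = 6.02 * 12 + 1.76
    = 72.24 + 1.76
    = 74.0 dB

74.0 dB


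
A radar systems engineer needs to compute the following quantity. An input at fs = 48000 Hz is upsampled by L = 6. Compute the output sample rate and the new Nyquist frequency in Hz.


Step 1 — output sample rate after interpolation by L:
fs_out = L * fs_in = 6 * 48000 = 288000 Hz

Step 2 — Nyquist frequency of the output stream:
f_Nyq = fs_out / 2 = 288000 / 2 = 144000.0 Hz

fs_out = 288000 Hz; f_Nyquist = 144000.0 Hz


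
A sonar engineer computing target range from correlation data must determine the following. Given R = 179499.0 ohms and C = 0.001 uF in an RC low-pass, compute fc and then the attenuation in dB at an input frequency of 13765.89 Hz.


Step 1 — cutoff frequency:
fc = 1 / (2*pi*R*C)
C = 0.001 uF = 1e-09 F
fc = 1 / (2*pi*179499.0*1e-09)
   = 886.662 Hz

Step 2 — magnitude at f = 13765.89 Hz:
|H(f)| = 1 / sqrt(1 + (f/fc)^2)
f/fc = 13765.89 / 886.662 = 15.525522
|H| = 1 / sqrt(1 + 241.041833) = 0.0642769
|H|_dB = 20*log10(0.0642769) = -23.84 dB

fc = 886.662 Hz; |H(13765.89 Hz)| = -23.84 dB


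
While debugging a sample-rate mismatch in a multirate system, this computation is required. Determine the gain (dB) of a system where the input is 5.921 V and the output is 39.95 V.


Voltage gain in dB:
G = 20 * log10(Vout / Vin)
  = 20 * log10(39.95 / 5.921)
  = 20 * log10(6.747171)
  = 20 * 0.829122
  = 16.58 dB

16.58 dB


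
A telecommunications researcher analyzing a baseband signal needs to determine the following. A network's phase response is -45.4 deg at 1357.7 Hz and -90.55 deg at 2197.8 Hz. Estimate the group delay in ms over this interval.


Group delay from phase difference:
tau = -d(phi)/d(omega)
d(phi) = -45.15 deg = -0.788016 rad
d(omega) = 2*pi*(2197.8 - 1357.7) = 5278.504 rad/s
tau = -(-0.788016) / 5278.504
    = 0.1493 ms

0.1493 ms


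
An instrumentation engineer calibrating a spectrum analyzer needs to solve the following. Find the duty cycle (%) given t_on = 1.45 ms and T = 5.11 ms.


Duty cycle as a percentage:
DC = (t_on / T) * 100
   = (1.45 / 5.11) * 100
   = 0.283757 * 100
   = 28.38 %

28.38 %


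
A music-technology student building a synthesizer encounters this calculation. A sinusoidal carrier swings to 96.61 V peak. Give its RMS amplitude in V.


RMS voltage for a sinusoidal waveform:
V_rms = V_peak / sqrt(2)
      = 96.61 / 1.414214
      = 68.314 V

68.314 V


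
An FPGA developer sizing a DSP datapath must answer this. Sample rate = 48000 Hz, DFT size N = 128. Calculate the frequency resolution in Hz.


DFT frequency resolution:
df = fs / N
   = 48000 / 128
   = 375.0 Hz

375.0 Hz


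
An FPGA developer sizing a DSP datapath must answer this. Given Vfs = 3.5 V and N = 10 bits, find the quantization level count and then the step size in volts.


Step 1 — number of quantization levels:
L = 2^N = 2^10 = 1024

Step 2 — LSB step size:
delta = Vfs / L
      = 3.5 / 1024
      = 0.00341797 V

Levels = 1024; step size = 0.00341797 V


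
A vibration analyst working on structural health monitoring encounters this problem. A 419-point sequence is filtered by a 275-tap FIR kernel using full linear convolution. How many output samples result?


Linear convolution output length:
L = N + M - 1
  = 419 + 275 - 1
  = 693 samples

693


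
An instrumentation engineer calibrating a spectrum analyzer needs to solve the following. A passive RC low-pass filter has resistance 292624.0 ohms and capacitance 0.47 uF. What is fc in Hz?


Cutoff frequency of a first-order RC filter:
fc = 1 / (2 * pi * R * C)
C = 0.47 uF = 4.7e-07 F
fc = 1 / (2 * pi * 292624.0 * 4.7e-07)
   = 1 / 0.86414708414422
   = 1.15721 Hz

1.15721 Hz


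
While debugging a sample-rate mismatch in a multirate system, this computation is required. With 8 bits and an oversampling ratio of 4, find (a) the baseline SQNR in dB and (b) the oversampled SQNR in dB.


Step 1 — baseline SQNR at Nyquist:
SQNR_base = 6.02*N + 1.76
          = 6.02*8 + 1.76
          = 49.92 dB

Step 2 — oversampling processing gain:
G = 10*log10(OSR) = 10*log10(4) = 6.02 dB

Step 3 — total:
SQNR_total = 49.92 + 6.02 = 55.94 dB

Base SQNR = 49.92 dB; oversampled SQNR = 55.94 dB


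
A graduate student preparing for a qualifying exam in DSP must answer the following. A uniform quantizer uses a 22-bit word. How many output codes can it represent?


Number of quantization levels = 2^N
= 2^22
= 4194304

4194304


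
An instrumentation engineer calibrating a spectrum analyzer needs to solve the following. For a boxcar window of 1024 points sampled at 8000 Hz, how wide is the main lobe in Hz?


Main lobe width for a rectangular window:
Width = 2 * fs / N
      = 2 * 8000 / 1024
      = 16000 / 1024
      = 15.625 Hz

15.625 Hz


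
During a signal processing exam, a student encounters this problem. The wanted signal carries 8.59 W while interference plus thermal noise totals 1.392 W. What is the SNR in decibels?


SNR in decibels:
SNR = 10 * log10(Ps / Pn)
    = 10 * log10(8.59 / 1.392)
    = 10 * log10(6.171)
    = 10 * 0.7904
    = 7.9 dB

7.9 dB


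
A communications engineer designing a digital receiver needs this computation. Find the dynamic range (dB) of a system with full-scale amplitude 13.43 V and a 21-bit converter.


Dynamic range from full-scale to LSB:
V_min = V_max / 2^bits = 13.43 / 2^21
DR = 20 * log10(V_max / V_min)
   = 20 * log10(2^21)
   = 20 * 21 * log10(2)
   = 126.43 dB

126.43 dB


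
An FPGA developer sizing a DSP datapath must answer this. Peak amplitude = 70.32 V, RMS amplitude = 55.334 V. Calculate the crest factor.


Crest factor is the ratio of peak to RMS:
CF = V_peak / V_rms
   = 70.32 / 55.334
   = 1.2708

1.2708


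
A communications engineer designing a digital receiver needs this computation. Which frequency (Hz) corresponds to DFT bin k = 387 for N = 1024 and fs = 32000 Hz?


Frequency of DFT bin k:
f_k = k * fs / N
    = 387 * 32000 / 1024
    = 12384000 / 1024
    = 12093.75 Hz

12093.75 Hz


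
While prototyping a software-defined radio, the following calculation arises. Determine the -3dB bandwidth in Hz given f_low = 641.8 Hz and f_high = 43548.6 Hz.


Bandwidth is the difference of -3dB frequencies:
BW = f_high - f_low
   = 43548.6 - 641.8
   = 42906.8 Hz

42906.8 Hz


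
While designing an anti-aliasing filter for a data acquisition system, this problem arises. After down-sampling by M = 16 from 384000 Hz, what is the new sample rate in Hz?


Decimation reduces the sample rate:
fs_out = fs_in / M
       = 384000 / 16
       = 24000.0 Hz

24000.0 Hz


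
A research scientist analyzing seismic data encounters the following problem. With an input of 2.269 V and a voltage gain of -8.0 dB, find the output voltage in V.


Output voltage from dB gain:
V_out = V_in * 10^(gain_dB / 20)
      = 2.269 * 10^(-8.0 / 20)
      = 2.269 * 0.398107
      = 0.9033 V

0.9033 V


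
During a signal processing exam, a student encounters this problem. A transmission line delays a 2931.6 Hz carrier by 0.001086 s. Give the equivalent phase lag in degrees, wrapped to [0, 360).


Phase shift from frequency and time delay:
phi = 360 * f * t_delay
    = 360 * 2931.6 * 0.001086
    = 1146.14 degrees
    mod 360 = 66.14 degrees

66.14 degrees


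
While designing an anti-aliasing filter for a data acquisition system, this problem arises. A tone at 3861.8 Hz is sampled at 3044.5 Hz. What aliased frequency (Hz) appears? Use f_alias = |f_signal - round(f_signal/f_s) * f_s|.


Compute the nearest integer multiple of fs to the signal:
n = round(3861.8 / 3044.5) = 1
f_alias = |3861.8 - 1 * 3044.5|
        = |3861.8 - 3044.5|
        = 817.3 Hz

817.3


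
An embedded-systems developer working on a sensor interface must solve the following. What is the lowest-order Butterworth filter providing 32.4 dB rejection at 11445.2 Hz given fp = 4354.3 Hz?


Butterworth filter order formula:
n = log10(10^(A/10) - 1) / (2 * log10(f_stop/f_pass))
10^(32.4/10) - 1 = 1736.8008
f_stop/f_pass = 11445.2 / 4354.3 = 2.6285
n = 3.8596 -> ceil = 4

4


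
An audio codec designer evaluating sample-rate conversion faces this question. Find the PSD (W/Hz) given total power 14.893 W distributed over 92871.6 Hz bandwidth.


Power spectral density:
PSD = P / BW
    = 14.893 / 92871.6
    = 0.00016036 W/Hz

0.00016036 W/Hz


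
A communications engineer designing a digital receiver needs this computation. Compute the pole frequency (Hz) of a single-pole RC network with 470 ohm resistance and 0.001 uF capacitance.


Cutoff frequency of a first-order RC filter:
fc = 1 / (2 * pi * R * C)
C = 0.001 uF = 1e-09 F
fc = 1 / (2 * pi * 470 * 1e-09)
   = 1 / 2.9530970943744e-06
   = 338627.538493 Hz

338627.538493 Hz


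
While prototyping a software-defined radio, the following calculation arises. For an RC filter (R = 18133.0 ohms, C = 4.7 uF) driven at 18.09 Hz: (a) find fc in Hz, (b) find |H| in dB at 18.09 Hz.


Step 1 — cutoff frequency:
fc = 1 / (2*pi*R*C)
C = 4.7 uF = 4.7e-06 F
fc = 1 / (2*pi*18133.0*4.7e-06)
   = 1.86747 Hz

Step 2 — magnitude at f = 18.09 Hz:
|H(f)| = 1 / sqrt(1 + (f/fc)^2)
f/fc = 18.09 / 1.86747 = 9.686903
|H| = 1 / sqrt(1 + 93.83609) = 0.1026865
|H|_dB = 20*log10(0.1026865) = -19.77 dB

fc = 1.86747 Hz; |H(18.09 Hz)| = -19.77 dB


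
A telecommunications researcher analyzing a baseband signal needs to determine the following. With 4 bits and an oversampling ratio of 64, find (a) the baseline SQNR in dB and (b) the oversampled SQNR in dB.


Step 1 — baseline SQNR at Nyquist:
SQNR_base = 6.02*N + 1.76
          = 6.02*4 + 1.76
          = 25.84 dB

Step 2 — oversampling processing gain:
G = 10*log10(OSR) = 10*log10(64) = 18.06 dB

Step 3 — total:
SQNR_total = 25.84 + 18.06 = 43.9 dB

Base SQNR = 25.84 dB; oversampled SQNR = 43.9 dB


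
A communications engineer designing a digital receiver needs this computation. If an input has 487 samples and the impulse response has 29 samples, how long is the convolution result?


Linear convolution output length:
L = N + M - 1
  = 487 + 29 - 1
  = 515 samples

515


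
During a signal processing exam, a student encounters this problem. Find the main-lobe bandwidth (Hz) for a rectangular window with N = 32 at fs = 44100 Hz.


Main lobe width for a rectangular window:
Width = 2 * fs / N
      = 2 * 44100 / 32
      = 88200 / 32
      = 2756.25 Hz

2756.25 Hz


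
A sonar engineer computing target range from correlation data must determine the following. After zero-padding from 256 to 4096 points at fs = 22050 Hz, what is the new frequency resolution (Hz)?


Frequency resolution after zero-padding:
N_padded = 256 * 16 = 4096
df = fs / N_padded
   = 22050 / 4096
   = 5.3833 Hz

5.3833 Hz


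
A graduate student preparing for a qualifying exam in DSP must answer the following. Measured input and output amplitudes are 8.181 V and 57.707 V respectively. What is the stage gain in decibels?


Voltage gain in dB:
G = 20 * log10(Vout / Vin)
  = 20 * log10(57.707 / 8.181)
  = 20 * log10(7.053783)
  = 20 * 0.848422
  = 16.97 dB

16.97 dB


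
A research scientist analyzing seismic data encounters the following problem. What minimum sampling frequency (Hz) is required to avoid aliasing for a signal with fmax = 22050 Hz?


The Nyquist rate is twice the maximum frequency component.
fs_min = 2 * fmax
      = 2 * 22050
      = 44100 Hz

44100


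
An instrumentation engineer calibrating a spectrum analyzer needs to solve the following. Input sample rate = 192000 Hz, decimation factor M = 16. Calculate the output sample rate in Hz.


Decimation reduces the sample rate:
fs_out = fs_in / M
       = 192000 / 16
       = 12000.0 Hz

12000.0 Hz


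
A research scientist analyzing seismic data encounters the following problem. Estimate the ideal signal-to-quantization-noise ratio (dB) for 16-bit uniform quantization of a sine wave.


Theoretical SNR for a full-scale sinusoid:
SNR = 6.02 * N + 1.76
    = 6.02 * 16 + 1.76
    = 96.32 + 1.76
    = 98.08 dB

98.08 dB


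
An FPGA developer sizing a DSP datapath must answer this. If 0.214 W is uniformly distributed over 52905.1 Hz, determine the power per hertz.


Power spectral density:
PSD = P / BW
    = 0.214 / 52905.1
    = 4.04e-06 W/Hz

4.04e-06 W/Hz


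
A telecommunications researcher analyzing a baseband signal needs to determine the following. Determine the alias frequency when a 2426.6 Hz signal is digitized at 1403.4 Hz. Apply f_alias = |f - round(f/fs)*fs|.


Compute the nearest integer multiple of fs to the signal:
n = round(2426.6 / 1403.4) = 2
f_alias = |2426.6 - 2 * 1403.4|
        = |2426.6 - 2806.8|
        = 380.2 Hz

380.2


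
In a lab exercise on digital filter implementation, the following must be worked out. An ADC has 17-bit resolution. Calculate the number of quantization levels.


Number of quantization levels = 2^N
= 2^17
= 131072

131072


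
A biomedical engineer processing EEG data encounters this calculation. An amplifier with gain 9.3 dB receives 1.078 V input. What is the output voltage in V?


Output voltage from dB gain:
V_out = V_in * 10^(gain_dB / 20)
      = 1.078 * 10^(9.3 / 20)
      = 1.078 * 2.917427
      = 3.145 V

3.145 V


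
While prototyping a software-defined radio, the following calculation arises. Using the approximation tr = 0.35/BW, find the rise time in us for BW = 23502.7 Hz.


Rise time from bandwidth relationship:
tr = 0.35 / BW
   = 0.35 / 23502.7
   = 1.489190604e-05 s
   = 14.8919 us

14.8919 us


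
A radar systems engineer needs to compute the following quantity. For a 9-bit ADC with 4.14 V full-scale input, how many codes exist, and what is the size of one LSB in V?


Step 1 — number of quantization levels:
L = 2^N = 2^9 = 512

Step 2 — LSB step size:
delta = Vfs / L
      = 4.14 / 512
      = 0.00808594 V

Levels = 512; step size = 0.00808594 V


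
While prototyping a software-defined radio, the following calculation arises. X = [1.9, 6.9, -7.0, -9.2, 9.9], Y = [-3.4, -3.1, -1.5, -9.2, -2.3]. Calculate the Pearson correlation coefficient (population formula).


Pearson correlation coefficient (population):
r = cov(X,Y) / (std(X) * std(Y))
Mean X = 0.5, Mean Y = -3.9
Cov(X,Y) = 10.854
Std(X) = 7.504932, Std(Y) = 2.7313
r = 0.5295

0.5295


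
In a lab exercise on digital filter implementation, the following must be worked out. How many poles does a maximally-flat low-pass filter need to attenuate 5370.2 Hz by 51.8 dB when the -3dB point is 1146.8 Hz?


Butterworth filter order formula:
n = log10(10^(A/10) - 1) / (2 * log10(f_stop/f_pass))
10^(51.8/10) - 1 = 151355.1248
f_stop/f_pass = 5370.2 / 1146.8 = 4.6828
n = 3.8628 -> ceil = 4

4


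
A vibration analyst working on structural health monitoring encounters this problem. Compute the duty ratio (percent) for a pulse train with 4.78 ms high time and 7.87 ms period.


Duty cycle as a percentage:
DC = (t_on / T) * 100
   = (4.78 / 7.87) * 100
   = 0.60737 * 100
   = 60.74 %

60.74 %


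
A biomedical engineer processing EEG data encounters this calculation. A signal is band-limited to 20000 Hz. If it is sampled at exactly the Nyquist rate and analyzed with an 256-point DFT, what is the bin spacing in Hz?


Step 1 — Nyquist sampling rate:
fs = 2 * fmax = 2 * 20000 = 40000 Hz

Step 2 — DFT bin spacing:
df = fs / N = 40000 / 256 = 156.25 Hz

156.25 Hz


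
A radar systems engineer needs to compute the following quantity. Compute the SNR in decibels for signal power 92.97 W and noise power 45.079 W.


SNR in decibels:
SNR = 10 * log10(Ps / Pn)
    = 10 * log10(92.97 / 45.079)
    = 10 * log10(2.0624)
    = 10 * 0.3144
    = 3.14 dB

3.14 dB


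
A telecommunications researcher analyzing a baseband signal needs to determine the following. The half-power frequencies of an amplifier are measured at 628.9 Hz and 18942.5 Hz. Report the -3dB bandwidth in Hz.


Bandwidth is the difference of -3dB frequencies:
BW = f_high - f_low
   = 18942.5 - 628.9
   = 18313.6 Hz

18313.6 Hz


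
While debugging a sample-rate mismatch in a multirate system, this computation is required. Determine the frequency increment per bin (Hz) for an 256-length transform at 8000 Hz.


DFT frequency resolution:
df = fs / N
   = 8000 / 256
   = 31.25 Hz

31.25 Hz


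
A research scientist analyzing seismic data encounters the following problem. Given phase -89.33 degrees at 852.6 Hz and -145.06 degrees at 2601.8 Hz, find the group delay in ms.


Group delay from phase difference:
tau = -d(phi)/d(omega)
d(phi) = -55.73 deg = -0.972672 rad
d(omega) = 2*pi*(2601.8 - 852.6) = 10990.5477 rad/s
tau = -(-0.972672) / 10990.5477
    = 0.0885 ms

0.0885 ms


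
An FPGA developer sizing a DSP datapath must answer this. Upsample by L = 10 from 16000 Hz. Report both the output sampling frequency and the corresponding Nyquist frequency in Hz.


Step 1 — output sample rate after interpolation by L:
fs_out = L * fs_in = 10 * 16000 = 160000 Hz

Step 2 — Nyquist frequency of the output stream:
f_Nyq = fs_out / 2 = 160000 / 2 = 80000.0 Hz

fs_out = 160000 Hz; f_Nyquist = 80000.0 Hz


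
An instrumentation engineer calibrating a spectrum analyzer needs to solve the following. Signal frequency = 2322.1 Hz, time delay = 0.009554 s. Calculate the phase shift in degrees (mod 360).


Phase shift from frequency and time delay:
phi = 360 * f * t_delay
    = 360 * 2322.1 * 0.009554
    = 7986.72 degrees
    mod 360 = 66.72 degrees

66.72 degrees


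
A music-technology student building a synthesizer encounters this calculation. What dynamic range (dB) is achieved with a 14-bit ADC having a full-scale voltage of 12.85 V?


Dynamic range from full-scale to LSB:
V_min = V_max / 2^bits = 12.85 / 2^14
DR = 20 * log10(V_max / V_min)
   = 20 * log10(2^14)
   = 20 * 14 * log10(2)
   = 84.29 dB

84.29 dB


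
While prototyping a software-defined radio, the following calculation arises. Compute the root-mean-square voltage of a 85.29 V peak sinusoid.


RMS voltage for a sinusoidal waveform:
V_rms = V_peak / sqrt(2)
      = 85.29 / 1.414214
      = 60.309 V

60.309 V


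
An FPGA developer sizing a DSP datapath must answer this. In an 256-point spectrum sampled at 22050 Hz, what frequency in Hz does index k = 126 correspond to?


Frequency of DFT bin k:
f_k = k * fs / N
    = 126 * 22050 / 256
    = 2778300 / 256
    = 10852.734 Hz

10852.734 Hz


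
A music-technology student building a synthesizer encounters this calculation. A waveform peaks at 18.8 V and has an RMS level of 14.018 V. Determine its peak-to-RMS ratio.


Crest factor is the ratio of peak to RMS:
CF = V_peak / V_rms
   = 18.8 / 14.018
   = 1.3411

1.3411


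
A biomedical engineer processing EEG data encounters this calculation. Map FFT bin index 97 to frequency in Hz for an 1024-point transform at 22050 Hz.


Frequency of DFT bin k:
f_k = k * fs / N
    = 97 * 22050 / 1024
    = 2138850 / 1024
    = 2088.721 Hz

2088.721 Hz


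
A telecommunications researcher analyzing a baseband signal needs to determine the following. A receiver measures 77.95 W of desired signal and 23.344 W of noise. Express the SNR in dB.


SNR in decibels:
SNR = 10 * log10(Ps / Pn)
    = 10 * log10(77.95 / 23.344)
    = 10 * log10(3.3392)
    = 10 * 0.5236
    = 5.24 dB

5.24 dB


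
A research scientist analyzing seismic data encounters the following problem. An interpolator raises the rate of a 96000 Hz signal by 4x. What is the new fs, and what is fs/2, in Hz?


Step 1 — output sample rate after interpolation by L:
fs_out = L * fs_in = 4 * 96000 = 384000 Hz

Step 2 — Nyquist frequency of the output stream:
f_Nyq = fs_out / 2 = 384000 / 2 = 192000.0 Hz

fs_out = 384000 Hz; f_Nyquist = 192000.0 Hz


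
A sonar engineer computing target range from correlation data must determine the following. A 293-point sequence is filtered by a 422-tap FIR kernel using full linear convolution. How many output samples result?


Linear convolution output length:
L = N + M - 1
  = 293 + 422 - 1
  = 714 samples

714


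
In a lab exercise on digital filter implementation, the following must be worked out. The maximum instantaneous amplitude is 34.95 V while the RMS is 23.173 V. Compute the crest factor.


Crest factor is the ratio of peak to RMS:
CF = V_peak / V_rms
   = 34.95 / 23.173
   = 1.5082

1.5082


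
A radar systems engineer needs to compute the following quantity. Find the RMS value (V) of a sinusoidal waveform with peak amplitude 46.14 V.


RMS voltage for a sinusoidal waveform:
V_rms = V_peak / sqrt(2)
      = 46.14 / 1.414214
      = 32.626 V

32.626 V


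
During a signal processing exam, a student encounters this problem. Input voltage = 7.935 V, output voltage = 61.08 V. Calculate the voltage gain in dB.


Voltage gain in dB:
G = 20 * log10(Vout / Vin)
  = 20 * log10(61.08 / 7.935)
  = 20 * log10(7.697543)
  = 20 * 0.886352
  = 17.73 dB

17.73 dB


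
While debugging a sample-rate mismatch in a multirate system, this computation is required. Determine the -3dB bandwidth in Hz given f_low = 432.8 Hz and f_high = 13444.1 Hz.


Bandwidth is the difference of -3dB frequencies:
BW = f_high - f_low
   = 13444.1 - 432.8
   = 13011.3 Hz

13011.3 Hz


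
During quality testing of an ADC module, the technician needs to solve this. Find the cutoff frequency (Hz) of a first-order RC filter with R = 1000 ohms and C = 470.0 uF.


Cutoff frequency of a first-order RC filter:
fc = 1 / (2 * pi * R * C)
C = 470.0 uF = 0.00047 F
fc = 1 / (2 * pi * 1000 * 0.00047)
   = 1 / 2.9530970943744
   = 0.338628 Hz

0.338628 Hz


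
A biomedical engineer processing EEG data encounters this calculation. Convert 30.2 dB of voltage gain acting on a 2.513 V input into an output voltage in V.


Output voltage from dB gain:
V_out = V_in * 10^(gain_dB / 20)
      = 2.513 * 10^(30.2 / 20)
      = 2.513 * 32.359366
      = 81.3191 V

81.3191 V


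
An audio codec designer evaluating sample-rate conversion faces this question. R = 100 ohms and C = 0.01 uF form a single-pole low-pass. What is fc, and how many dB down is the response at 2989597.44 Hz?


Step 1 — cutoff frequency:
fc = 1 / (2*pi*R*C)
C = 0.01 uF = 1e-08 F
fc = 1 / (2*pi*100*1e-08)
   = 159154.943 Hz

Step 2 — magnitude at f = 2989597.44 Hz:
|H(f)| = 1 / sqrt(1 + (f/fc)^2)
f/fc = 2989597.44 / 159154.943 = 18.784195
|H| = 1 / sqrt(1 + 352.845982) = 0.053161
|H|_dB = 20*log10(0.053161) = -25.49 dB

fc = 159154.943 Hz; |H(2989597.44 Hz)| = -25.49 dB


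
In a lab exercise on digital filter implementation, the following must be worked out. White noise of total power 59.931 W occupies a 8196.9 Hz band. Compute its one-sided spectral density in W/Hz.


Power spectral density:
PSD = P / BW
    = 59.931 / 8196.9
    = 0.00731142 W/Hz

0.00731142 W/Hz


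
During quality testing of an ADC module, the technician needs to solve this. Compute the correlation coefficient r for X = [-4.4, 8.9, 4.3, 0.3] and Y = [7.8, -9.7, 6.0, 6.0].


Pearson correlation coefficient (population):
r = cov(X,Y) / (std(X) * std(Y))
Mean X = 2.275, Mean Y = 2.525
Cov(X,Y) = -29.006875
Std(X) = 4.910384, Std(Y) = 7.096258
r = -0.8324

-0.8324


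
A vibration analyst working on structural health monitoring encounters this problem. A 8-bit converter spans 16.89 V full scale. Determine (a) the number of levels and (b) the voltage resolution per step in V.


Step 1 — number of quantization levels:
L = 2^N = 2^8 = 256

Step 2 — LSB step size:
delta = Vfs / L
      = 16.89 / 256
      = 0.06597656 V

Levels = 256; step size = 0.06597656 V


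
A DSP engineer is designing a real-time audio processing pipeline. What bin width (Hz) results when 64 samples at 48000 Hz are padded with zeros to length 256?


Frequency resolution after zero-padding:
N_padded = 64 * 4 = 256
df = fs / N_padded
   = 48000 / 256
   = 187.5 Hz

187.5 Hz


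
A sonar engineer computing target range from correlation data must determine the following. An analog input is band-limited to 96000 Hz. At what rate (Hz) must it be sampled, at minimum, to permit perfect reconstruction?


The Nyquist rate is twice the maximum frequency component.
fs_min = 2 * fmax
      = 2 * 96000
      = 192000 Hz

192000


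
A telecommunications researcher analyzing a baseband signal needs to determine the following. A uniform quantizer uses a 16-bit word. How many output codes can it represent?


Number of quantization levels = 2^N
= 2^16
= 65536

65536


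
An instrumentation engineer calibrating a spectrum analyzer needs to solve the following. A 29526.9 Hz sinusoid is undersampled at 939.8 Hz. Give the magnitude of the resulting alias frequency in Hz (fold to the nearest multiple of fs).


Compute the nearest integer multiple of fs to the signal:
n = round(29526.9 / 939.8) = 31
f_alias = |29526.9 - 31 * 939.8|
        = |29526.9 - 29133.8|
        = 393.1 Hz

393.1


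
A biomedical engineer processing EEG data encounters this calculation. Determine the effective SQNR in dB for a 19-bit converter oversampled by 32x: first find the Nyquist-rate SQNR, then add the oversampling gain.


Step 1 — baseline SQNR at Nyquist:
SQNR_base = 6.02*N + 1.76
          = 6.02*19 + 1.76
          = 116.14 dB

Step 2 — oversampling processing gain:
G = 10*log10(OSR) = 10*log10(32) = 15.05 dB

Step 3 — total:
SQNR_total = 116.14 + 15.05 = 131.19 dB

Base SQNR = 116.14 dB; oversampled SQNR = 131.19 dB


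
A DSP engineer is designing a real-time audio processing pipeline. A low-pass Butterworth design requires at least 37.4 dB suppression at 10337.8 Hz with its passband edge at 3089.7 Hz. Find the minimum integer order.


Butterworth filter order formula:
n = log10(10^(A/10) - 1) / (2 * log10(f_stop/f_pass))
10^(37.4/10) - 1 = 5494.4087
f_stop/f_pass = 10337.8 / 3089.7 = 3.3459
n = 3.5651 -> ceil = 4

4


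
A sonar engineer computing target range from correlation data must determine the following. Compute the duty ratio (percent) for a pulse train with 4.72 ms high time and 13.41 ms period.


Duty cycle as a percentage:
DC = (t_on / T) * 100
   = (4.72 / 13.41) * 100
   = 0.351976 * 100
   = 35.2 %

35.2 %


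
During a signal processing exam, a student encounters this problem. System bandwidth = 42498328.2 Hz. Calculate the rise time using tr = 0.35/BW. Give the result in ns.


Rise time from bandwidth relationship:
tr = 0.35 / BW
   = 0.35 / 42498328.2
   = 8.235618078e-09 s
   = 8.2356 ns

8.2356 ns


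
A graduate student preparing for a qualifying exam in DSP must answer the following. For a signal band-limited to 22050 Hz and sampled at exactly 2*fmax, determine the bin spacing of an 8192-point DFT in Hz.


Step 1 — Nyquist sampling rate:
fs = 2 * fmax = 2 * 22050 = 44100 Hz

Step 2 — DFT bin spacing:
df = fs / N = 44100 / 8192 = 5.3833 Hz

5.3833 Hz


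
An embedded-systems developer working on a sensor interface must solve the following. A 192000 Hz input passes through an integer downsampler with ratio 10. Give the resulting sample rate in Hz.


Decimation reduces the sample rate:
fs_out = fs_in / M
       = 192000 / 10
       = 19200.0 Hz

19200.0 Hz


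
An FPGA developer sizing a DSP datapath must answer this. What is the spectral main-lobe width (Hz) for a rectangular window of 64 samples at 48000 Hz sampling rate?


Main lobe width for a rectangular window:
Width = 2 * fs / N
      = 2 * 48000 / 64
      = 96000 / 64
      = 1500.0 Hz

1500.0 Hz


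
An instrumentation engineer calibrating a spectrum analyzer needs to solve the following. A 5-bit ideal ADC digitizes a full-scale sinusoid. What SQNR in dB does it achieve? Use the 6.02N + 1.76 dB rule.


Theoretical SNR for a full-scale sinusoid:
SNR = 6.02 * N + 1.76
    = 6.02 * 5 + 1.76
    = 30.1 + 1.76
    = 31.86 dB

31.86 dB


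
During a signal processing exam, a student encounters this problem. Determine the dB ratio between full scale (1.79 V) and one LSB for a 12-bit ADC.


Dynamic range from full-scale to LSB:
V_min = V_max / 2^bits = 1.79 / 2^12
DR = 20 * log10(V_max / V_min)
   = 20 * log10(2^12)
   = 20 * 12 * log10(2)
   = 72.25 dB

72.25 dB


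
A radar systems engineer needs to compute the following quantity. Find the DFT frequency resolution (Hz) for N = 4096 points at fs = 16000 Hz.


DFT frequency resolution:
df = fs / N
   = 16000 / 4096
   = 3.9062 Hz

3.9062 Hz
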